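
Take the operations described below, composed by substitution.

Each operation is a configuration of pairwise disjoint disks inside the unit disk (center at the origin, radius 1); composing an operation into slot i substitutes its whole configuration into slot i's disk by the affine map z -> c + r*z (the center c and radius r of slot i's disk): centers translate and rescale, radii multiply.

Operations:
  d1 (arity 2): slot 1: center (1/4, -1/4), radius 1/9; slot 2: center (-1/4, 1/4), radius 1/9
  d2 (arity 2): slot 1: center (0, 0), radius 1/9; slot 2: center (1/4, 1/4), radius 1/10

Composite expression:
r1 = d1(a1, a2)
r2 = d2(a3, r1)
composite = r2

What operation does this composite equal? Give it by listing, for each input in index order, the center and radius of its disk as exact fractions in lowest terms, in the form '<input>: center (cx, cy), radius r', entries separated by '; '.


a1: center (11/40, 9/40), radius 1/90; a2: center (9/40, 11/40), radius 1/90; a3: center (0, 0), radius 1/9

Affine substitution under d2: radii multiply and a-centers shift.
input a3: composing its 1 substitution step yields center (0, 0), radius 1/9
input a1: composing its 2 substitution steps yields center (11/40, 9/40), radius 1/90
input a2: composing its 2 substitution steps yields center (9/40, 11/40), radius 1/90


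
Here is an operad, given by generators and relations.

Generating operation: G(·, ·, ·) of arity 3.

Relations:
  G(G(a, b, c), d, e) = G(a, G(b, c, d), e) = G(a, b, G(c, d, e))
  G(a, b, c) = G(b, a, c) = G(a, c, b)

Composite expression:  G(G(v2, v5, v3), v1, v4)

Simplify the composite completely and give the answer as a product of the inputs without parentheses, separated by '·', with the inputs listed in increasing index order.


v1 · v2 · v3 · v4 · v5

Shape and order are irrelevant to G; the v-input set decides.
G(v2, v5, v3) linearizes to v2 · v5 · v3
G(G(v2, v5, v3), v1, v4) linearizes to v2 · v5 · v3 · v1 · v4
reordering the factors by index: v1 · v2 · v3 · v4 · v5


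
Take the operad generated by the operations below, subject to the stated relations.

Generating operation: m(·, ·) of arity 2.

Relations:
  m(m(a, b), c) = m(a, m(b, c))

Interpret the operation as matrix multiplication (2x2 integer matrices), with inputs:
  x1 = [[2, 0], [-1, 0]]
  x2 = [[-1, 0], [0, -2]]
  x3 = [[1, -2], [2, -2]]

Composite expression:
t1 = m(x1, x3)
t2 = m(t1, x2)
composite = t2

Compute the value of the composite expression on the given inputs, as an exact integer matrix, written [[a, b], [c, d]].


[[-2, 8], [1, -4]]

m(x1, x3) = [[2, -4], [-1, 2]]
m(m(x1, x3), x2) = [[-2, 8], [1, -4]]


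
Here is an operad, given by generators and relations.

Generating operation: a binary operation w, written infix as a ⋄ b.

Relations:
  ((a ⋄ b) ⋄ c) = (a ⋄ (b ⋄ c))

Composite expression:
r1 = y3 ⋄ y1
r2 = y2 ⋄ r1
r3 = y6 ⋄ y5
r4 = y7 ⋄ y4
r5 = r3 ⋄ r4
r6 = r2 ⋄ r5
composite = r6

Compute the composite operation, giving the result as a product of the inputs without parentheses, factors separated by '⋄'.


All parenthesizations of w agree; list the y-inputs left to right.
(y3 ⋄ y1) collapses to y3 ⋄ y1
(y2 ⋄ (y3 ⋄ y1)) collapses to y2 ⋄ y3 ⋄ y1
(y6 ⋄ y5) collapses to y6 ⋄ y5
(y7 ⋄ y4) collapses to y7 ⋄ y4
((y6 ⋄ y5) ⋄ (y7 ⋄ y4)) collapses to y6 ⋄ y5 ⋄ y7 ⋄ y4
((y2 ⋄ (y3 ⋄ y1)) ⋄ ((y6 ⋄ y5) ⋄ (y7 ⋄ y4))) collapses to y2 ⋄ y3 ⋄ y1 ⋄ y6 ⋄ y5 ⋄ y7 ⋄ y4

y2 ⋄ y3 ⋄ y1 ⋄ y6 ⋄ y5 ⋄ y7 ⋄ y4


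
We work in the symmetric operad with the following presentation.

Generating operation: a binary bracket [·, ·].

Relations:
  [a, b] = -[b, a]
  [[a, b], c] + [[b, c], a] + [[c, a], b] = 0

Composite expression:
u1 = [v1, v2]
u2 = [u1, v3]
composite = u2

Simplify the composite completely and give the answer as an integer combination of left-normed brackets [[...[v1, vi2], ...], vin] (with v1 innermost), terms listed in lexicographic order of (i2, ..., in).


In the tensor algebra, words opening v1 carry the v1-anchored form.
Composite bracket: [[v1, v2], v3]
Each bracket splits as ab - ba, giving 4 signed words (2^2 = 4).
Collect the words opening with v1:
  v1v2v3 appears with sign +1, giving the term +[[v1, v2], v3]

[[v1, v2], v3]


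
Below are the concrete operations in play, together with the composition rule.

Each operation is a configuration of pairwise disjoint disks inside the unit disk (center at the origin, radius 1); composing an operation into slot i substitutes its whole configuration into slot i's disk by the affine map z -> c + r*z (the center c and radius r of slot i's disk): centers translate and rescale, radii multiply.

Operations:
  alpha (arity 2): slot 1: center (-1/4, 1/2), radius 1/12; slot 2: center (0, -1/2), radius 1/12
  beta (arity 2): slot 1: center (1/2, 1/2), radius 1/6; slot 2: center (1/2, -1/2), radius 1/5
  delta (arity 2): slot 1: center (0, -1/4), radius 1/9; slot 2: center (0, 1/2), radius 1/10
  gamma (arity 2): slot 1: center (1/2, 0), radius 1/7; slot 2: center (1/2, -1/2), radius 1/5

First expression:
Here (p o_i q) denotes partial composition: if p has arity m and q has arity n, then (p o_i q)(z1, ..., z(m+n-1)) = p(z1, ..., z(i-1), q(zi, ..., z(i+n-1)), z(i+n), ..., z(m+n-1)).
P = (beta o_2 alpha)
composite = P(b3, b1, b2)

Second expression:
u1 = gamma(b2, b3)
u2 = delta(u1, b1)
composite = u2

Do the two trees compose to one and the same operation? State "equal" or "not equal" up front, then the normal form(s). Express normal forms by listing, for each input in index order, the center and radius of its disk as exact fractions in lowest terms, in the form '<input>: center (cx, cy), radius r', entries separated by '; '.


not equal; the first gives b1: center (9/20, -2/5), radius 1/60; b2: center (1/2, -3/5), radius 1/60; b3: center (1/2, 1/2), radius 1/6 and the second b1: center (0, 1/2), radius 1/10; b2: center (1/18, -1/4), radius 1/63; b3: center (1/18, -11/36), radius 1/45

The first composite normalizes to b1: center (9/20, -2/5), radius 1/60; b2: center (1/2, -3/5), radius 1/60; b3: center (1/2, 1/2), radius 1/6
The second composite normalizes to b1: center (0, 1/2), radius 1/10; b2: center (1/18, -1/4), radius 1/63; b3: center (1/18, -11/36), radius 1/45
No match — not equal.


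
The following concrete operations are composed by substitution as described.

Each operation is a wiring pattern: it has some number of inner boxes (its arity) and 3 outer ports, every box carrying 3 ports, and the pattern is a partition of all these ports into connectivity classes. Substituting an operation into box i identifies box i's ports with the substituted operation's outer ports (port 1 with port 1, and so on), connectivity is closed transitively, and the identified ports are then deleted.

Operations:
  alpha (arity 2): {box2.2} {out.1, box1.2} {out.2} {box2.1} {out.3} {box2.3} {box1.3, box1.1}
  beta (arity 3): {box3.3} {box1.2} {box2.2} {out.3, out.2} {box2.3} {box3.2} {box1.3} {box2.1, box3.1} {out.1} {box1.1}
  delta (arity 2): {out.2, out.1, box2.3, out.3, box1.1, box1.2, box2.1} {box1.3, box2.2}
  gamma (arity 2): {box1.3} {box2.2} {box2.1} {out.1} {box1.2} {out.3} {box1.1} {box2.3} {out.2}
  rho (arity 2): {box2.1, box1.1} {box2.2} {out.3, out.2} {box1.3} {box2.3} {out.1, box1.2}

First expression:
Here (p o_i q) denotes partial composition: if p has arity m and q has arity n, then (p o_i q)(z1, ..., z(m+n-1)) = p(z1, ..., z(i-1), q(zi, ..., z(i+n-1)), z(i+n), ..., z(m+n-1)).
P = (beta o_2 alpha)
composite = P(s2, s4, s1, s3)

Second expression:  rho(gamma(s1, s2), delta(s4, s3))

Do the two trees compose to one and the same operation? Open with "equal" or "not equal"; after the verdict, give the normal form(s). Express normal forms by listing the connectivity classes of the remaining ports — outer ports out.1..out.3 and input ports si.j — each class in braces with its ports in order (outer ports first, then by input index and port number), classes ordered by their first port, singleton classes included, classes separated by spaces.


not equal: they reduce to {out.1} {out.2, out.3} {s1.1} {s1.2} {s1.3} {s2.1} {s2.2} {s2.3} {s3.1, s4.2} {s3.2} {s3.3} {s4.1, s4.3} and {out.1} {out.2, out.3} {s1.1} {s1.2} {s1.3} {s2.1} {s2.2} {s2.3} {s3.1, s3.3, s4.1, s4.2} {s3.2, s4.3}

Reducing the first expression gives {out.1} {out.2, out.3} {s1.1} {s1.2} {s1.3} {s2.1} {s2.2} {s2.3} {s3.1, s4.2} {s3.2} {s3.3} {s4.1, s4.3}
Reducing the second expression gives {out.1} {out.2, out.3} {s1.1} {s1.2} {s1.3} {s2.1} {s2.2} {s2.3} {s3.1, s3.3, s4.1, s4.2} {s3.2, s4.3}
No match — not equal.


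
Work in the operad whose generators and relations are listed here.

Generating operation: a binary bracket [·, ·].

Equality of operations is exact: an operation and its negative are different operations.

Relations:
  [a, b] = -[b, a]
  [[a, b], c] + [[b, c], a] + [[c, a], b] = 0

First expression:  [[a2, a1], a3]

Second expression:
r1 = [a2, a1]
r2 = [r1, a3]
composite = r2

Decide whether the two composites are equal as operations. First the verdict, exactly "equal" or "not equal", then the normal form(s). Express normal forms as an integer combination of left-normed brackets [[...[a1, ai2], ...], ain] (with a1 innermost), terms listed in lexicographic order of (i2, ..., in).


equal: each reduces to -[[a1, a2], a3]

Normal form of the first expression: -[[a1, a2], a3]
Normal form of the second expression: -[[a1, a2], a3]
One common form — equal.


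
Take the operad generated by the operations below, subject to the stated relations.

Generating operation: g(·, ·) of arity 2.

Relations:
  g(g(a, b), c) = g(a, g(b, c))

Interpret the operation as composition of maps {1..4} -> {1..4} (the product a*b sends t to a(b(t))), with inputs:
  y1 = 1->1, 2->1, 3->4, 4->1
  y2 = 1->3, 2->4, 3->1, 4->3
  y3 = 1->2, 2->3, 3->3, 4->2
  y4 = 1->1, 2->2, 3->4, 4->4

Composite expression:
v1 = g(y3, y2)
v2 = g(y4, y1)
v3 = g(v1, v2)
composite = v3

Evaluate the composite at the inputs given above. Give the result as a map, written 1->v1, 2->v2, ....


g(y3, y2) = 1->3, 2->2, 3->2, 4->3
g(y4, y1) = 1->1, 2->1, 3->4, 4->1
g(g(y3, y2), g(y4, y1)) = 1->3, 2->3, 3->3, 4->3

1->3, 2->3, 3->3, 4->3


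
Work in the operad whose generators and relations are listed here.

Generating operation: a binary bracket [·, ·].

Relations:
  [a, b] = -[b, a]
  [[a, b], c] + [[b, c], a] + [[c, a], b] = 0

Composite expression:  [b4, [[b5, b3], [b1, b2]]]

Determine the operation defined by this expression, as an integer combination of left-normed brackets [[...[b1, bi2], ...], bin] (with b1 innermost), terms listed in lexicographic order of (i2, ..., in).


-[[[[b1, b2], b3], b5], b4] + [[[[b1, b2], b5], b3], b4]

In the tensor algebra, words opening b1 carry the b1-anchored form.
Composite bracket: [b4, [[b5, b3], [b1, b2]]]
Under [a, b] = ab - ba we get 16 signed associative words (2^4 = 16).
Words beginning with b1 determine it all:
  b1b2b3b5b4 appears with sign -1, giving the term -[[[[b1, b2], b3], b5], b4]
  b1b2b5b3b4 appears with sign +1, giving the term +[[[[b1, b2], b5], b3], b4]


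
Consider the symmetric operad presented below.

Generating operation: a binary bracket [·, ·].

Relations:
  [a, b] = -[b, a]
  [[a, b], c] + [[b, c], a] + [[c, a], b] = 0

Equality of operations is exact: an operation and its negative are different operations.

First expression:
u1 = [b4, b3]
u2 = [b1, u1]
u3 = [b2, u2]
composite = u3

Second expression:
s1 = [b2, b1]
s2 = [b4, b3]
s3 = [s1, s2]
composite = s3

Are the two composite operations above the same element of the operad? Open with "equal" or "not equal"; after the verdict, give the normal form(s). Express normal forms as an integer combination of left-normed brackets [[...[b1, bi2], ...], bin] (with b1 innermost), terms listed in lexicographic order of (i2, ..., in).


not equal: they reduce to [[[b1, b3], b4], b2] - [[[b1, b4], b3], b2] and [[[b1, b2], b3], b4] - [[[b1, b2], b4], b3]


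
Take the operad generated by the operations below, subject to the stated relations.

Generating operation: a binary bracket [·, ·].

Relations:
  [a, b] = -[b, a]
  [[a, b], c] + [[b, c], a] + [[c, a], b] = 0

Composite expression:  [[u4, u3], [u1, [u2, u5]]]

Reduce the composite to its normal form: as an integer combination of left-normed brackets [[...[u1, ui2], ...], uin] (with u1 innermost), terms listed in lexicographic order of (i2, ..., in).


Antisymmetry and Jacobi reduce to u1-anchored left-normed brackets.
Composite bracket: [[u4, u3], [u1, [u2, u5]]]
Expanding via [a, b] = ab - ba: 16 signed words (2^4 = 16).
Coefficients come from the u1-initial words:
  u1u2u5u3u4 appears with sign +1, giving the term +[[[[u1, u2], u5], u3], u4]
  u1u2u5u4u3 appears with sign -1, giving the term -[[[[u1, u2], u5], u4], u3]
  u1u5u2u3u4 appears with sign -1, giving the term -[[[[u1, u5], u2], u3], u4]
  u1u5u2u4u3 appears with sign +1, giving the term +[[[[u1, u5], u2], u4], u3]

[[[[u1, u2], u5], u3], u4] - [[[[u1, u2], u5], u4], u3] - [[[[u1, u5], u2], u3], u4] + [[[[u1, u5], u2], u4], u3]


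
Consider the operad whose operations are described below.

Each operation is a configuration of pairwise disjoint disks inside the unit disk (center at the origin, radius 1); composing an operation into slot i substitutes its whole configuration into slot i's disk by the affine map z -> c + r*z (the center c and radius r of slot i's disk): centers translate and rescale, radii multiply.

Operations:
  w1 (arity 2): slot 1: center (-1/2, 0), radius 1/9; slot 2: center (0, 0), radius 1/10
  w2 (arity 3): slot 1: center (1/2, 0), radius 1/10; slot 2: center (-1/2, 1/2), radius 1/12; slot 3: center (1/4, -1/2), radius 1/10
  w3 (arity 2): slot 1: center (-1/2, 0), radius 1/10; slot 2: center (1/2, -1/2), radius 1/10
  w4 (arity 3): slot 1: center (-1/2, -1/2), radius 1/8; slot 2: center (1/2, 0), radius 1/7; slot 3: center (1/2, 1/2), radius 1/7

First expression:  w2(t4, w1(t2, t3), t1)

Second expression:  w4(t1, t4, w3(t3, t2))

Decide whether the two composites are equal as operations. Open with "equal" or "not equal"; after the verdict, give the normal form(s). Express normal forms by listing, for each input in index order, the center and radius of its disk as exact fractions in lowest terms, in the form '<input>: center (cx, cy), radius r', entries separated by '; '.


Reducing the first expression gives t1: center (1/4, -1/2), radius 1/10; t2: center (-13/24, 1/2), radius 1/108; t3: center (-1/2, 1/2), radius 1/120; t4: center (1/2, 0), radius 1/10
Reducing the second expression gives t1: center (-1/2, -1/2), radius 1/8; t2: center (4/7, 3/7), radius 1/70; t3: center (3/7, 1/2), radius 1/70; t4: center (1/2, 0), radius 1/7
The forms do not match — not equal.

not equal — first t1: center (1/4, -1/2), radius 1/10; t2: center (-13/24, 1/2), radius 1/108; t3: center (-1/2, 1/2), radius 1/120; t4: center (1/2, 0), radius 1/10, second t1: center (-1/2, -1/2), radius 1/8; t2: center (4/7, 3/7), radius 1/70; t3: center (3/7, 1/2), radius 1/70; t4: center (1/2, 0), radius 1/7


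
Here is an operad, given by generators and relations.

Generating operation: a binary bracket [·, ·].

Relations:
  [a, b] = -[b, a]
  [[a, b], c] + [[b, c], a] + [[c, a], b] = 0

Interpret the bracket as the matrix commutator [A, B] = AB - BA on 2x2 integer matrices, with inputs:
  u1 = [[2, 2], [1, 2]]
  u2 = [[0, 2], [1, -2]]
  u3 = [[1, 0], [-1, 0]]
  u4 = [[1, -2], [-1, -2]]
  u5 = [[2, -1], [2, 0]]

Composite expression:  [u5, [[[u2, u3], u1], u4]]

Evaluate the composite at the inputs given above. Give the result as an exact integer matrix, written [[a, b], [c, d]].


[[-108, 144], [72, 108]]


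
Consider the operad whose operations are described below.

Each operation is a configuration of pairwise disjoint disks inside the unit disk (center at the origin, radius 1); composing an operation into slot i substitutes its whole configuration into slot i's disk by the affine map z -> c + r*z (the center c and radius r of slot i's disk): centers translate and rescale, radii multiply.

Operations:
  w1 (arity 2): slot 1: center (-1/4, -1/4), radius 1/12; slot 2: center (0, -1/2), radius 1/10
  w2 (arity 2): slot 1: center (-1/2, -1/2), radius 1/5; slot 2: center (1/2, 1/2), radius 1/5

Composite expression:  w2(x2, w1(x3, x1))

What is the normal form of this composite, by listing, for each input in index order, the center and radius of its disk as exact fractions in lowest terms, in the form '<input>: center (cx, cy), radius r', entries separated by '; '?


x1: center (1/2, 2/5), radius 1/50; x2: center (-1/2, -1/2), radius 1/5; x3: center (9/20, 9/20), radius 1/60

Each x-disk chains the slot maps above it in w2; radii multiply.
input x2: composing its 1 substitution step yields center (-1/2, -1/2), radius 1/5
input x3: composing its 2 substitution steps yields center (9/20, 9/20), radius 1/60
input x1: composing its 2 substitution steps yields center (1/2, 2/5), radius 1/50


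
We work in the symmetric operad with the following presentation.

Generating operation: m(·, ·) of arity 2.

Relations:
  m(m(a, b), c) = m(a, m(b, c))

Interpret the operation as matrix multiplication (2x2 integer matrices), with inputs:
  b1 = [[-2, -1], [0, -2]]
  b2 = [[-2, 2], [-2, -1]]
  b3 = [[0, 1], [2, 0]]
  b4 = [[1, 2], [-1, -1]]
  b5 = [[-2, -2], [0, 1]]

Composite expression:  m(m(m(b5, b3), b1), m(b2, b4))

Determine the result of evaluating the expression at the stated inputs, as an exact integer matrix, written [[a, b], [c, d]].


m(b5, b3) = [[-4, -2], [2, 0]]
m(m(b5, b3), b1) = [[8, 8], [-4, -2]]
m(b2, b4) = [[-4, -6], [-1, -3]]
m(m(m(b5, b3), b1), m(b2, b4)) = [[-40, -72], [18, 30]]

[[-40, -72], [18, 30]]


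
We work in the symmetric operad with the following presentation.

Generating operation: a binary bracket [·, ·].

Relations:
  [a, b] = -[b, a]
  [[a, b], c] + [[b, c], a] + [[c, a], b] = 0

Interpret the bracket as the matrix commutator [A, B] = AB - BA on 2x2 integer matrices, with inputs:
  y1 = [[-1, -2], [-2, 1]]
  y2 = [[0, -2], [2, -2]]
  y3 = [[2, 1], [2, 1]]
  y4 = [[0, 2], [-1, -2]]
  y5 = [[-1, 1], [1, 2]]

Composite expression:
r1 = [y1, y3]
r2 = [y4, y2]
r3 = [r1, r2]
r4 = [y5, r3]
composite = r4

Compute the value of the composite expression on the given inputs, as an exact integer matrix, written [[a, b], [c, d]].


[[-48, -128], [-16, 48]]

[y1, y3] = [[-2, 0], [2, 2]]
[y4, y2] = [[2, -8], [-6, -2]]
[[y1, y3], [y4, y2]] = [[16, 32], [-16, -16]]
[y5, [[y1, y3], [y4, y2]]] = [[-48, -128], [-16, 48]]


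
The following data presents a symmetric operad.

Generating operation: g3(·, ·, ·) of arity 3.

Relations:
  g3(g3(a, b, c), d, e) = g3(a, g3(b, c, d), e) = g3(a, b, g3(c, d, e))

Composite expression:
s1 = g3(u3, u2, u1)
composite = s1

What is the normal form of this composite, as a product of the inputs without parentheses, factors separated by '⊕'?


u3 ⊕ u2 ⊕ u1

Associativity of g3 dissolves the nesting; only the u-input order survives.
g3(u3, u2, u1) unparenthesizes to u3 ⊕ u2 ⊕ u1


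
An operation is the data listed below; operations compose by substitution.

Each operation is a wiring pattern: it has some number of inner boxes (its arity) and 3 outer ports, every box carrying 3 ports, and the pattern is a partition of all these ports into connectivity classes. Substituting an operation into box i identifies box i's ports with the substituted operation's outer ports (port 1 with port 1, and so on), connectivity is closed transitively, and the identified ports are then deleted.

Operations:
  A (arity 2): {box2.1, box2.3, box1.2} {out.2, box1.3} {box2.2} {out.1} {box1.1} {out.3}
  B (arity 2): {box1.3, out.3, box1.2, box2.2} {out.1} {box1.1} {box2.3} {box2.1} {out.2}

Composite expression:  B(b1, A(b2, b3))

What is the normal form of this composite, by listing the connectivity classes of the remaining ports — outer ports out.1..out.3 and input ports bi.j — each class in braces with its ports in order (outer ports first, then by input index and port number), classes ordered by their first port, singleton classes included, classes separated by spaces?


Two ports join when wires chain via B-identified ports.
A over (b2, b3) gives {out.1} {out.2, b2.3} {out.3} {b2.1} {b2.2, b3.1, b3.3} {b3.2}, out.j being that stage's outer ports
B over (b1, b2, b3) gives {out.1} {out.2} {out.3, b1.2, b1.3, b2.3} {b1.1} {b2.1} {b2.2, b3.1, b3.3} {b3.2}, out.j being that stage's outer ports

{out.1} {out.2} {out.3, b1.2, b1.3, b2.3} {b1.1} {b2.1} {b2.2, b3.1, b3.3} {b3.2}


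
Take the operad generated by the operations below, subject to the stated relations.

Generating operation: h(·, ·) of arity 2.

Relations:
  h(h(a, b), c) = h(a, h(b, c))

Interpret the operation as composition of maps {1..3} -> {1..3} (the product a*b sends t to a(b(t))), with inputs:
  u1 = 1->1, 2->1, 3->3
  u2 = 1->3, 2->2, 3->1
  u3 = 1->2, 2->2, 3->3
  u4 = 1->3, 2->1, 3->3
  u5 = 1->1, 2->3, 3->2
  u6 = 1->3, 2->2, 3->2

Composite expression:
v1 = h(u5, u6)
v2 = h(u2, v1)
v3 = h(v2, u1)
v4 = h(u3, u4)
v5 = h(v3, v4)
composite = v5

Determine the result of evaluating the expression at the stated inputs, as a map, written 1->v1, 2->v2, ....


1->1, 2->2, 3->1

h(u5, u6) = 1->2, 2->3, 3->3
h(u2, h(u5, u6)) = 1->2, 2->1, 3->1
h(h(u2, h(u5, u6)), u1) = 1->2, 2->2, 3->1
h(u3, u4) = 1->3, 2->2, 3->3
h(h(h(u2, h(u5, u6)), u1), h(u3, u4)) = 1->1, 2->2, 3->1


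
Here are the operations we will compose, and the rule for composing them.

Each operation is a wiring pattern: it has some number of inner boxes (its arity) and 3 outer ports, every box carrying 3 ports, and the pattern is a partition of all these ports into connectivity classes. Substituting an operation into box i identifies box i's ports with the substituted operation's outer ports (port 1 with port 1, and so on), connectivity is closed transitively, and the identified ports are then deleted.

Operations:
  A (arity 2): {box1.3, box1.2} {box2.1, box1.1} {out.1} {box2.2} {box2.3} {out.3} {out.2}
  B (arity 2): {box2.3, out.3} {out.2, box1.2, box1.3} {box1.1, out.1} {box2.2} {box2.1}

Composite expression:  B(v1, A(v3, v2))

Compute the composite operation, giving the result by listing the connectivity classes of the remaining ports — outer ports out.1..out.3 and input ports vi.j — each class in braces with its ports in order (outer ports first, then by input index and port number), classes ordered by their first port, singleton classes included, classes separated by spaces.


Connectivity passes through glued B-boundaries; trace each wire chain.
A over (v3, v2) gives {out.1} {out.2} {out.3} {v2.1, v3.1} {v2.2} {v2.3} {v3.2, v3.3}, out.j being that stage's outer ports
B over (v1, v3, v2) gives {out.1, v1.1} {out.2, v1.2, v1.3} {out.3} {v2.1, v3.1} {v2.2} {v2.3} {v3.2, v3.3}, out.j being that stage's outer ports

{out.1, v1.1} {out.2, v1.2, v1.3} {out.3} {v2.1, v3.1} {v2.2} {v2.3} {v3.2, v3.3}


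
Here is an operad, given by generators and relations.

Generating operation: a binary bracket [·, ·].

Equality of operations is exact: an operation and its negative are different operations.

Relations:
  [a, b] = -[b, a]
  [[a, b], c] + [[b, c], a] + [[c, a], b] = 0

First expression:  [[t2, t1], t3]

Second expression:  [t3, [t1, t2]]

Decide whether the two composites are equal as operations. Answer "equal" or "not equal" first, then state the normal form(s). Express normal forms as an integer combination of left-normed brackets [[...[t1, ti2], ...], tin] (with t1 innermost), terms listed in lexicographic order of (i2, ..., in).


In normal form, the first expression is -[[t1, t2], t3]
In normal form, the second expression is -[[t1, t2], t3]
Identical normal forms: equal.

equal — both sides give -[[t1, t2], t3]


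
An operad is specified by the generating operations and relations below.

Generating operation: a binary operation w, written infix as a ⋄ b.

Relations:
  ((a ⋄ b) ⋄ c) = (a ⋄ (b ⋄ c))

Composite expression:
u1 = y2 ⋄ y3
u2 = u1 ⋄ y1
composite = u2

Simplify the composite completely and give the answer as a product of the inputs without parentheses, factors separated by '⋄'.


y2 ⋄ y3 ⋄ y1

Associativity of w dissolves the nesting; only the y-input order survives.
(y2 ⋄ y3) collapses to y2 ⋄ y3
((y2 ⋄ y3) ⋄ y1) collapses to y2 ⋄ y3 ⋄ y1


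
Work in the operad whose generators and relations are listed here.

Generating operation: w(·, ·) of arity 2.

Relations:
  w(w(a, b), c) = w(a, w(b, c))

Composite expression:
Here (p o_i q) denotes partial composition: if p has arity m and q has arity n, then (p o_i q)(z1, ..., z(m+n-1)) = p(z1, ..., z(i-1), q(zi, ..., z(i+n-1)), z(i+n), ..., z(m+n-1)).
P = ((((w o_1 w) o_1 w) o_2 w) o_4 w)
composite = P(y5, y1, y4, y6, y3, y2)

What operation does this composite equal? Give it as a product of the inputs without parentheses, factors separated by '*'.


y5 * y1 * y4 * y6 * y3 * y2

Key point: w is associative — brackets drop, the y-order remains.
w(y1, y4) collapses to y1 * y4
w(y5, w(y1, y4)) collapses to y5 * y1 * y4
w(y6, y3) collapses to y6 * y3
w(w(y5, w(y1, y4)), w(y6, y3)) collapses to y5 * y1 * y4 * y6 * y3
w(w(w(y5, w(y1, y4)), w(y6, y3)), y2) collapses to y5 * y1 * y4 * y6 * y3 * y2


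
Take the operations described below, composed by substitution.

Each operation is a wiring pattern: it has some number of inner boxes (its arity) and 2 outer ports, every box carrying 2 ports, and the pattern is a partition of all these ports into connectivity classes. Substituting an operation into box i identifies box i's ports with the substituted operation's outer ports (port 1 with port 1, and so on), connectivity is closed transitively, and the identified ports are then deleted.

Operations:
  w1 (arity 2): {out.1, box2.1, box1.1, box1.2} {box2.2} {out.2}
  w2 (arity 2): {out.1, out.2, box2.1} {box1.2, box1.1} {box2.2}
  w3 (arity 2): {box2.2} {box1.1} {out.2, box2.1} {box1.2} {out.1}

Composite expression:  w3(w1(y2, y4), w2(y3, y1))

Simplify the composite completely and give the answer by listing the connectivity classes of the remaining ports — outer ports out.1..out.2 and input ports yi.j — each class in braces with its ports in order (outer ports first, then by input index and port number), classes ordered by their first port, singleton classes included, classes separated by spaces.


Connectivity passes through glued w3-boundaries; trace each wire chain.
stage w1: inputs (y2, y4), connectivity {out.1, y2.1, y2.2, y4.1} {out.2} {y4.2}, out.j its boundary
stage w2: inputs (y3, y1), connectivity {out.1, out.2, y1.1} {y1.2} {y3.1, y3.2}, out.j its boundary
stage w3: inputs (y2, y4, y3, y1), connectivity {out.1} {out.2, y1.1} {y1.2} {y2.1, y2.2, y4.1} {y3.1, y3.2} {y4.2}, out.j its boundary

{out.1} {out.2, y1.1} {y1.2} {y2.1, y2.2, y4.1} {y3.1, y3.2} {y4.2}


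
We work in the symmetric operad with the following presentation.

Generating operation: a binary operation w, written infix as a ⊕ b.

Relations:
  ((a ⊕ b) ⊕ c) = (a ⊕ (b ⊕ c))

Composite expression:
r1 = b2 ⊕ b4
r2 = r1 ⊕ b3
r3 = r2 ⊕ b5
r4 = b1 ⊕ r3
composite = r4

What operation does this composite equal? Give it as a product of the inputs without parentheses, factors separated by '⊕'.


All parenthesizations of w agree; list the b-inputs left to right.
(b2 ⊕ b4) linearizes to b2 ⊕ b4
((b2 ⊕ b4) ⊕ b3) linearizes to b2 ⊕ b4 ⊕ b3
(((b2 ⊕ b4) ⊕ b3) ⊕ b5) linearizes to b2 ⊕ b4 ⊕ b3 ⊕ b5
(b1 ⊕ (((b2 ⊕ b4) ⊕ b3) ⊕ b5)) linearizes to b1 ⊕ b2 ⊕ b4 ⊕ b3 ⊕ b5

b1 ⊕ b2 ⊕ b4 ⊕ b3 ⊕ b5


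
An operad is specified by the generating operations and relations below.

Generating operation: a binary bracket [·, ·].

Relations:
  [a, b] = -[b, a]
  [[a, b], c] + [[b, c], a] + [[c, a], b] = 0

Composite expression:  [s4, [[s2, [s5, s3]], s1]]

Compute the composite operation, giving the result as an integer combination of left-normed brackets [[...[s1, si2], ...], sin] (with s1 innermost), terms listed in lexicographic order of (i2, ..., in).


-[[[[s1, s2], s3], s5], s4] + [[[[s1, s2], s5], s3], s4] + [[[[s1, s3], s5], s2], s4] - [[[[s1, s5], s3], s2], s4]

In the tensor algebra, words opening s1 carry the s1-anchored form.
Composite bracket: [s4, [[s2, [s5, s3]], s1]]
Each bracket splits as ab - ba, giving 16 signed words (2^4 = 16).
Collect the words opening with s1:
  s1s2s3s5s4 appears with sign -1, giving the term -[[[[s1, s2], s3], s5], s4]
  s1s2s5s3s4 appears with sign +1, giving the term +[[[[s1, s2], s5], s3], s4]
  s1s3s5s2s4 appears with sign +1, giving the term +[[[[s1, s3], s5], s2], s4]
  s1s5s3s2s4 appears with sign -1, giving the term -[[[[s1, s5], s3], s2], s4]


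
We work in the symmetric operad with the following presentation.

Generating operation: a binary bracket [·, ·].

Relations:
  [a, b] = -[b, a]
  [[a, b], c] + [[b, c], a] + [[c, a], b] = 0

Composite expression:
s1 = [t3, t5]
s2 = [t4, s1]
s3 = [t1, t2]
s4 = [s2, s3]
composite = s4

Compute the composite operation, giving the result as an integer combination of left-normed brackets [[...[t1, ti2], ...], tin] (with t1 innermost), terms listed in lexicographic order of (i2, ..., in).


[[[[t1, t2], t3], t5], t4] - [[[[t1, t2], t4], t3], t5] + [[[[t1, t2], t4], t5], t3] - [[[[t1, t2], t5], t3], t4]

Skip Jacobi rewriting: expand, keep t1-initial words, read off terms.
Composite bracket: [[t4, [t3, t5]], [t1, t2]]
Each bracket splits as ab - ba, giving 16 signed words (2^4 = 16).
Only words starting with t1 matter:
  word t1t2t3t5t4 has sign +1, contributing +[[[[t1, t2], t3], t5], t4]
  word t1t2t4t3t5 has sign -1, contributing -[[[[t1, t2], t4], t3], t5]
  word t1t2t4t5t3 has sign +1, contributing +[[[[t1, t2], t4], t5], t3]
  word t1t2t5t3t4 has sign -1, contributing -[[[[t1, t2], t5], t3], t4]


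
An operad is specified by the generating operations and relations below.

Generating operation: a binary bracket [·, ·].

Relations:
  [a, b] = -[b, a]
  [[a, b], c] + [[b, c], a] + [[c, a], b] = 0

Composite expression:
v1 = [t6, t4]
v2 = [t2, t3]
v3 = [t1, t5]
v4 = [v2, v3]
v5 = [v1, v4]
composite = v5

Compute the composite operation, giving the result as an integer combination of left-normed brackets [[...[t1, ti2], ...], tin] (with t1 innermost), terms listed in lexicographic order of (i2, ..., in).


Expand each bracket as ab - ba; the t1-initial words give the coefficients.
Composite bracket: [[t6, t4], [[t2, t3], [t1, t5]]]
Expanding via [a, b] = ab - ba: 32 signed words (2^5 = 32).
Only words starting with t1 matter:
  t1t5t2t3t4t6 appears with sign -1, giving the term -[[[[[t1, t5], t2], t3], t4], t6]
  t1t5t2t3t6t4 appears with sign +1, giving the term +[[[[[t1, t5], t2], t3], t6], t4]
  t1t5t3t2t4t6 appears with sign +1, giving the term +[[[[[t1, t5], t3], t2], t4], t6]
  t1t5t3t2t6t4 appears with sign -1, giving the term -[[[[[t1, t5], t3], t2], t6], t4]

-[[[[[t1, t5], t2], t3], t4], t6] + [[[[[t1, t5], t2], t3], t6], t4] + [[[[[t1, t5], t3], t2], t4], t6] - [[[[[t1, t5], t3], t2], t6], t4]


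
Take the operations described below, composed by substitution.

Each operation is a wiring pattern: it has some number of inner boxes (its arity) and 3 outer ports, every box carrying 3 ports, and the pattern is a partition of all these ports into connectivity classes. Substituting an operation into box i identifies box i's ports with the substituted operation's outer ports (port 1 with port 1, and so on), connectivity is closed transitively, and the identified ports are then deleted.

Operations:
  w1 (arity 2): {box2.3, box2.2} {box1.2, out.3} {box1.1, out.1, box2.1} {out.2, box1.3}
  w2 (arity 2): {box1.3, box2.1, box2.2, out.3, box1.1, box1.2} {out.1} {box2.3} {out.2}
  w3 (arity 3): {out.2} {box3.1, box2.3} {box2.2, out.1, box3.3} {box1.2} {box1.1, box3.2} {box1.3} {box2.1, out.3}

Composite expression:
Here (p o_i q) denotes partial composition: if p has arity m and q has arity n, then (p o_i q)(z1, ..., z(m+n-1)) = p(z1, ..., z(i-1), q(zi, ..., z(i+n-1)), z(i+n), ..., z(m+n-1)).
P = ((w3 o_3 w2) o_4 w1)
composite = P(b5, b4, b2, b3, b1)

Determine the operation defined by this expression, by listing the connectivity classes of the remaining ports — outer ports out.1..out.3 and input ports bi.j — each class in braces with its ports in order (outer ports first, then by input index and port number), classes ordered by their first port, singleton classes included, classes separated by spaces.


Reachability decides: close wires over w3-identified ports.
the subtree at w1 composes to {out.1, b1.1, b3.1} {out.2, b3.3} {out.3, b3.2} {b1.2, b1.3} on (b3, b1); out.j = own outer ports
the subtree at w2 composes to {out.1} {out.2} {out.3, b1.1, b2.1, b2.2, b2.3, b3.1, b3.3} {b1.2, b1.3} {b3.2} on (b2, b3, b1); out.j = own outer ports
the subtree at w3 composes to {out.1, b1.1, b2.1, b2.2, b2.3, b3.1, b3.3, b4.2} {out.2} {out.3, b4.1} {b1.2, b1.3} {b3.2} {b4.3} {b5.1} {b5.2} {b5.3} on (b5, b4, b2, b3, b1); out.j = own outer ports

{out.1, b1.1, b2.1, b2.2, b2.3, b3.1, b3.3, b4.2} {out.2} {out.3, b4.1} {b1.2, b1.3} {b3.2} {b4.3} {b5.1} {b5.2} {b5.3}


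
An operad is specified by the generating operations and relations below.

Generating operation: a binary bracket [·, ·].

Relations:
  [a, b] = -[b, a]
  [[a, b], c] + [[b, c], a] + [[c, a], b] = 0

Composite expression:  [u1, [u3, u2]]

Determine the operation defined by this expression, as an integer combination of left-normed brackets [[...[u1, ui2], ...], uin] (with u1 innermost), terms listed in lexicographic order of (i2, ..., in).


-[[u1, u2], u3] + [[u1, u3], u2]

Skip Jacobi rewriting: expand, keep u1-initial words, read off terms.
Composite bracket: [u1, [u3, u2]]
The bracket unfolds into 4 signed words via [a, b] = ab - ba (2^2 = 4).
Only words starting with u1 matter:
  the word u1u2u3 carries sign -1 and contributes -[[u1, u2], u3]
  the word u1u3u2 carries sign +1 and contributes +[[u1, u3], u2]


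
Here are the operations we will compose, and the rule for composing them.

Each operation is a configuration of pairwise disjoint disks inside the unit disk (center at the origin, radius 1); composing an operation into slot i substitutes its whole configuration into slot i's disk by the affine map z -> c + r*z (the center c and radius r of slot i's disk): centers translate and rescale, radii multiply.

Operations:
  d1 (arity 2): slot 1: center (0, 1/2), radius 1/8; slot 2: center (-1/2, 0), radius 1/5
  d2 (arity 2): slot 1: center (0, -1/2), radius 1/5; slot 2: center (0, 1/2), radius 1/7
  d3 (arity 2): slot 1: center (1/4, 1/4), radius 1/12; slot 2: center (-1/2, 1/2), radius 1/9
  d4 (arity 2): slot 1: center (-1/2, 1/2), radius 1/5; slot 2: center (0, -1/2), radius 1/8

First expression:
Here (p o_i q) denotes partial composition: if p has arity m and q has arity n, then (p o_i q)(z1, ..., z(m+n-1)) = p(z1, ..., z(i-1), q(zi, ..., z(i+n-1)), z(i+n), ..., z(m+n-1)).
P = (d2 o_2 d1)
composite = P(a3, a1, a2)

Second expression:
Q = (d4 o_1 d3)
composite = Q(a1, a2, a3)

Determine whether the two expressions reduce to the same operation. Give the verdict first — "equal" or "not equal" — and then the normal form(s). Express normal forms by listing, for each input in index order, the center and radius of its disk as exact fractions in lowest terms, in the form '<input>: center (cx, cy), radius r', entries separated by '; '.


Normal form of the first expression: a1: center (0, 4/7), radius 1/56; a2: center (-1/14, 1/2), radius 1/35; a3: center (0, -1/2), radius 1/5
Normal form of the second expression: a1: center (-9/20, 11/20), radius 1/60; a2: center (-3/5, 3/5), radius 1/45; a3: center (0, -1/2), radius 1/8
No match — not equal.

not equal: they reduce to a1: center (0, 4/7), radius 1/56; a2: center (-1/14, 1/2), radius 1/35; a3: center (0, -1/2), radius 1/5 and a1: center (-9/20, 11/20), radius 1/60; a2: center (-3/5, 3/5), radius 1/45; a3: center (0, -1/2), radius 1/8


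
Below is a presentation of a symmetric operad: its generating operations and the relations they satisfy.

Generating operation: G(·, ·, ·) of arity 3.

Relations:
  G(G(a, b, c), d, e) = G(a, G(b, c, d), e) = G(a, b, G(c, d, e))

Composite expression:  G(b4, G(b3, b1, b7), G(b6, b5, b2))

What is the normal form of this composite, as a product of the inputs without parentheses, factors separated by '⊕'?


b4 ⊕ b3 ⊕ b1 ⊕ b7 ⊕ b6 ⊕ b5 ⊕ b2

The G-tree's shape is irrelevant; the b-reading-order decides.
G(b3, b1, b7) spells out as b3 ⊕ b1 ⊕ b7
G(b6, b5, b2) spells out as b6 ⊕ b5 ⊕ b2
G(b4, G(b3, b1, b7), G(b6, b5, b2)) spells out as b4 ⊕ b3 ⊕ b1 ⊕ b7 ⊕ b6 ⊕ b5 ⊕ b2


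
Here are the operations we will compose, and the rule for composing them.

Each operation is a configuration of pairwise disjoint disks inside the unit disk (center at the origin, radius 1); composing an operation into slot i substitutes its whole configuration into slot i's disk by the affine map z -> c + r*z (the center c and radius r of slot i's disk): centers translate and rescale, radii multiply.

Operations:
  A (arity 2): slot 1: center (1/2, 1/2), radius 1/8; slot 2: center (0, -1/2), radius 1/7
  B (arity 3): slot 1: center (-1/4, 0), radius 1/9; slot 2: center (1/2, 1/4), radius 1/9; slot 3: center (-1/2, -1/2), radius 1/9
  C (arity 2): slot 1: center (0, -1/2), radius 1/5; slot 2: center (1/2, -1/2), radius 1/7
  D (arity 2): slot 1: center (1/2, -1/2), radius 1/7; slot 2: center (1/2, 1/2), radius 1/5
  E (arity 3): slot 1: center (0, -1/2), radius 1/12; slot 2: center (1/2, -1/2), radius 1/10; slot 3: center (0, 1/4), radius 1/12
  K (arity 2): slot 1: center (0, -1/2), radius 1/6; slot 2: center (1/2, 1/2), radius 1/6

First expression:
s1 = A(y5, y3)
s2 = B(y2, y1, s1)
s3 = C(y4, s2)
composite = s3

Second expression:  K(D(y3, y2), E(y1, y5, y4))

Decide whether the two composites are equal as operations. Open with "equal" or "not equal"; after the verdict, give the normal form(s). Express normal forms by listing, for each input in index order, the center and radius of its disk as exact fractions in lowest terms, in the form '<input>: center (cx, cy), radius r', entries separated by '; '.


Reducing the first expression gives y1: center (4/7, -13/28), radius 1/63; y2: center (13/28, -1/2), radius 1/63; y3: center (3/7, -73/126), radius 1/441; y4: center (0, -1/2), radius 1/5; y5: center (55/126, -71/126), radius 1/504
Reducing the second expression gives y1: center (1/2, 5/12), radius 1/72; y2: center (1/12, -5/12), radius 1/30; y3: center (1/12, -7/12), radius 1/42; y4: center (1/2, 13/24), radius 1/72; y5: center (7/12, 5/12), radius 1/60
They disagree, so not equal.

not equal; first: y1: center (4/7, -13/28), radius 1/63; y2: center (13/28, -1/2), radius 1/63; y3: center (3/7, -73/126), radius 1/441; y4: center (0, -1/2), radius 1/5; y5: center (55/126, -71/126), radius 1/504; second: y1: center (1/2, 5/12), radius 1/72; y2: center (1/12, -5/12), radius 1/30; y3: center (1/12, -7/12), radius 1/42; y4: center (1/2, 13/24), radius 1/72; y5: center (7/12, 5/12), radius 1/60


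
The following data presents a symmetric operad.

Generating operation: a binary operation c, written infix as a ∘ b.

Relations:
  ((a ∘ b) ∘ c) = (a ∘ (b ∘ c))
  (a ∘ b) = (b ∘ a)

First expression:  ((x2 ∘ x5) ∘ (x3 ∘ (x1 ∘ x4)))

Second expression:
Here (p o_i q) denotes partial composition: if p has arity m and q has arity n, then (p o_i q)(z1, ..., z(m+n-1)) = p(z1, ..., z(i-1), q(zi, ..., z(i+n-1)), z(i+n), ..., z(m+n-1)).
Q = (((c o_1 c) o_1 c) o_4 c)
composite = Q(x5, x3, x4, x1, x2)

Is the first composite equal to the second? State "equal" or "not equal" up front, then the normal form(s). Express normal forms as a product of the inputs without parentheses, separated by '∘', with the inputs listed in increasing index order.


equal; both compose to x1 ∘ x2 ∘ x3 ∘ x4 ∘ x5

Normal form of the first expression: x1 ∘ x2 ∘ x3 ∘ x4 ∘ x5
Normal form of the second expression: x1 ∘ x2 ∘ x3 ∘ x4 ∘ x5
Identical normal forms: equal.


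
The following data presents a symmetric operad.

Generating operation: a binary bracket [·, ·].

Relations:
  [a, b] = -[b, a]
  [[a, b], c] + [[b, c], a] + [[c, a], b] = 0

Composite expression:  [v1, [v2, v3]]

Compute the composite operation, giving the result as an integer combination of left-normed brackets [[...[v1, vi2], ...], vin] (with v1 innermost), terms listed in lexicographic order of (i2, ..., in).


[[v1, v2], v3] - [[v1, v3], v2]

A multilinear Lie element is pinned by v1-initial words (v1 innermost).
Composite bracket: [v1, [v2, v3]]
The bracket unfolds into 4 signed words via [a, b] = ab - ba (2^2 = 4).
Words beginning with v1 determine it all:
  sign of v1v2v3 is +1, so it contributes +[[v1, v2], v3]
  sign of v1v3v2 is -1, so it contributes -[[v1, v3], v2]
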